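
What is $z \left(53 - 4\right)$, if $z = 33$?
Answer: $1617$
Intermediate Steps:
$z \left(53 - 4\right) = 33 \left(53 - 4\right) = 33 \cdot 49 = 1617$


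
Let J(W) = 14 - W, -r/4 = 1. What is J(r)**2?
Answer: 324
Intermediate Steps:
r = -4 (r = -4*1 = -4)
J(r)**2 = (14 - 1*(-4))**2 = (14 + 4)**2 = 18**2 = 324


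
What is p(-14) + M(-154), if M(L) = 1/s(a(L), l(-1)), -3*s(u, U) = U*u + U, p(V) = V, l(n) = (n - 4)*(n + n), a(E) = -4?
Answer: -139/10 ≈ -13.900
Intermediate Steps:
l(n) = 2*n*(-4 + n) (l(n) = (-4 + n)*(2*n) = 2*n*(-4 + n))
s(u, U) = -U/3 - U*u/3 (s(u, U) = -(U*u + U)/3 = -(U + U*u)/3 = -U/3 - U*u/3)
M(L) = ⅒ (M(L) = 1/(-2*(-1)*(-4 - 1)*(1 - 4)/3) = 1/(-⅓*2*(-1)*(-5)*(-3)) = 1/(-⅓*10*(-3)) = 1/10 = ⅒)
p(-14) + M(-154) = -14 + ⅒ = -139/10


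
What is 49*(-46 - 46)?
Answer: -4508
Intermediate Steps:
49*(-46 - 46) = 49*(-92) = -4508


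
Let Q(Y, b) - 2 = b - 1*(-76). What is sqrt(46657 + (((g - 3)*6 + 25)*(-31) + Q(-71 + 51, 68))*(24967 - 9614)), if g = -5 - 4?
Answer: 6*sqrt(684931) ≈ 4965.6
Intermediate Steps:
g = -9
Q(Y, b) = 78 + b (Q(Y, b) = 2 + (b - 1*(-76)) = 2 + (b + 76) = 2 + (76 + b) = 78 + b)
sqrt(46657 + (((g - 3)*6 + 25)*(-31) + Q(-71 + 51, 68))*(24967 - 9614)) = sqrt(46657 + (((-9 - 3)*6 + 25)*(-31) + (78 + 68))*(24967 - 9614)) = sqrt(46657 + ((-12*6 + 25)*(-31) + 146)*15353) = sqrt(46657 + ((-72 + 25)*(-31) + 146)*15353) = sqrt(46657 + (-47*(-31) + 146)*15353) = sqrt(46657 + (1457 + 146)*15353) = sqrt(46657 + 1603*15353) = sqrt(46657 + 24610859) = sqrt(24657516) = 6*sqrt(684931)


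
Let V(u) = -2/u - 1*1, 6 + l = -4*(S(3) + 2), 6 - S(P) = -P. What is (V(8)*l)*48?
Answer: 3000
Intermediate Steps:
S(P) = 6 + P (S(P) = 6 - (-1)*P = 6 + P)
l = -50 (l = -6 - 4*((6 + 3) + 2) = -6 - 4*(9 + 2) = -6 - 4*11 = -6 - 44 = -50)
V(u) = -1 - 2/u (V(u) = -2/u - 1 = -1 - 2/u)
(V(8)*l)*48 = (((-2 - 1*8)/8)*(-50))*48 = (((-2 - 8)/8)*(-50))*48 = (((⅛)*(-10))*(-50))*48 = -5/4*(-50)*48 = (125/2)*48 = 3000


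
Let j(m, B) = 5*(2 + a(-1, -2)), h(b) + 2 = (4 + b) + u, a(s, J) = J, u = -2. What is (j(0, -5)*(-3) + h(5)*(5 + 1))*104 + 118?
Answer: 3238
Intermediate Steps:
h(b) = b (h(b) = -2 + ((4 + b) - 2) = -2 + (2 + b) = b)
j(m, B) = 0 (j(m, B) = 5*(2 - 2) = 5*0 = 0)
(j(0, -5)*(-3) + h(5)*(5 + 1))*104 + 118 = (0*(-3) + 5*(5 + 1))*104 + 118 = (0 + 5*6)*104 + 118 = (0 + 30)*104 + 118 = 30*104 + 118 = 3120 + 118 = 3238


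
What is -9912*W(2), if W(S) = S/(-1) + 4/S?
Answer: 0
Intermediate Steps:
W(S) = -S + 4/S (W(S) = S*(-1) + 4/S = -S + 4/S)
-9912*W(2) = -9912*(-1*2 + 4/2) = -9912*(-2 + 4*(½)) = -9912*(-2 + 2) = -9912*0 = 0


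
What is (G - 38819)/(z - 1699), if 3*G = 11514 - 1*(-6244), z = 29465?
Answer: -98699/83298 ≈ -1.1849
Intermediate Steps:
G = 17758/3 (G = (11514 - 1*(-6244))/3 = (11514 + 6244)/3 = (1/3)*17758 = 17758/3 ≈ 5919.3)
(G - 38819)/(z - 1699) = (17758/3 - 38819)/(29465 - 1699) = -98699/3/27766 = -98699/3*1/27766 = -98699/83298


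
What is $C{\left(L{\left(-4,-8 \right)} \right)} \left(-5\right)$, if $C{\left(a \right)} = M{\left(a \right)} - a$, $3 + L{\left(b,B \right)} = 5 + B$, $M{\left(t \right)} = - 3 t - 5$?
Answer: $-95$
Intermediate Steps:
$M{\left(t \right)} = -5 - 3 t$
$L{\left(b,B \right)} = 2 + B$ ($L{\left(b,B \right)} = -3 + \left(5 + B\right) = 2 + B$)
$C{\left(a \right)} = -5 - 4 a$ ($C{\left(a \right)} = \left(-5 - 3 a\right) - a = -5 - 4 a$)
$C{\left(L{\left(-4,-8 \right)} \right)} \left(-5\right) = \left(-5 - 4 \left(2 - 8\right)\right) \left(-5\right) = \left(-5 - -24\right) \left(-5\right) = \left(-5 + 24\right) \left(-5\right) = 19 \left(-5\right) = -95$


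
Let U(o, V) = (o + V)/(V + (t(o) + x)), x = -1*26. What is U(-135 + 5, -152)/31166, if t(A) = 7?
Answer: 47/888231 ≈ 5.2914e-5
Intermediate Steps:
x = -26
U(o, V) = (V + o)/(-19 + V) (U(o, V) = (o + V)/(V + (7 - 26)) = (V + o)/(V - 19) = (V + o)/(-19 + V))
U(-135 + 5, -152)/31166 = ((-152 + (-135 + 5))/(-19 - 152))/31166 = ((-152 - 130)/(-171))*(1/31166) = -1/171*(-282)*(1/31166) = (94/57)*(1/31166) = 47/888231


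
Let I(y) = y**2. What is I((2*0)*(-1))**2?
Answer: 0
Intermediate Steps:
I((2*0)*(-1))**2 = (((2*0)*(-1))**2)**2 = ((0*(-1))**2)**2 = (0**2)**2 = 0**2 = 0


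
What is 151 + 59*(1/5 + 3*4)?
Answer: 4354/5 ≈ 870.80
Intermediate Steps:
151 + 59*(1/5 + 3*4) = 151 + 59*(⅕ + 12) = 151 + 59*(61/5) = 151 + 3599/5 = 4354/5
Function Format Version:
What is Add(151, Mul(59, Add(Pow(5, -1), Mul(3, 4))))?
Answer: Rational(4354, 5) ≈ 870.80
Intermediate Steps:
Add(151, Mul(59, Add(Pow(5, -1), Mul(3, 4)))) = Add(151, Mul(59, Add(Rational(1, 5), 12))) = Add(151, Mul(59, Rational(61, 5))) = Add(151, Rational(3599, 5)) = Rational(4354, 5)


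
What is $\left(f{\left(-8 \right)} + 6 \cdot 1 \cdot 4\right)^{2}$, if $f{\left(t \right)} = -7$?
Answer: $289$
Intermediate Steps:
$\left(f{\left(-8 \right)} + 6 \cdot 1 \cdot 4\right)^{2} = \left(-7 + 6 \cdot 1 \cdot 4\right)^{2} = \left(-7 + 6 \cdot 4\right)^{2} = \left(-7 + 24\right)^{2} = 17^{2} = 289$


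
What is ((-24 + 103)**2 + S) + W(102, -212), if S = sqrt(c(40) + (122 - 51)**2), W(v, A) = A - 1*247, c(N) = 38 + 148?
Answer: 5782 + sqrt(5227) ≈ 5854.3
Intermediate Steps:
c(N) = 186
W(v, A) = -247 + A (W(v, A) = A - 247 = -247 + A)
S = sqrt(5227) (S = sqrt(186 + (122 - 51)**2) = sqrt(186 + 71**2) = sqrt(186 + 5041) = sqrt(5227) ≈ 72.298)
((-24 + 103)**2 + S) + W(102, -212) = ((-24 + 103)**2 + sqrt(5227)) + (-247 - 212) = (79**2 + sqrt(5227)) - 459 = (6241 + sqrt(5227)) - 459 = 5782 + sqrt(5227)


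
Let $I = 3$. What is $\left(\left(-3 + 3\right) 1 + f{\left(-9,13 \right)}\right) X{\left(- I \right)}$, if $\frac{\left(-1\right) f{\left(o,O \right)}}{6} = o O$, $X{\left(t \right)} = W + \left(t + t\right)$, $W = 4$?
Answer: $-1404$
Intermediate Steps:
$X{\left(t \right)} = 4 + 2 t$ ($X{\left(t \right)} = 4 + \left(t + t\right) = 4 + 2 t$)
$f{\left(o,O \right)} = - 6 O o$ ($f{\left(o,O \right)} = - 6 o O = - 6 O o$)
$\left(\left(-3 + 3\right) 1 + f{\left(-9,13 \right)}\right) X{\left(- I \right)} = \left(\left(-3 + 3\right) 1 - 78 \left(-9\right)\right) \left(4 + 2 \left(\left(-1\right) 3\right)\right) = \left(0 \cdot 1 + 702\right) \left(4 + 2 \left(-3\right)\right) = \left(0 + 702\right) \left(4 - 6\right) = 702 \left(-2\right) = -1404$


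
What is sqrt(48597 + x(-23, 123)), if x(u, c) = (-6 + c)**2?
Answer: sqrt(62286) ≈ 249.57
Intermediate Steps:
sqrt(48597 + x(-23, 123)) = sqrt(48597 + (-6 + 123)**2) = sqrt(48597 + 117**2) = sqrt(48597 + 13689) = sqrt(62286)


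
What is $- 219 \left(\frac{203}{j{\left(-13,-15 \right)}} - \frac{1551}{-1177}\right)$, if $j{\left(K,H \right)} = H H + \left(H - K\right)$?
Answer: $- \frac{11642916}{23861} \approx -487.95$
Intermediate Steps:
$j{\left(K,H \right)} = H + H^{2} - K$ ($j{\left(K,H \right)} = H^{2} + \left(H - K\right) = H + H^{2} - K$)
$- 219 \left(\frac{203}{j{\left(-13,-15 \right)}} - \frac{1551}{-1177}\right) = - 219 \left(\frac{203}{-15 + \left(-15\right)^{2} - -13} - \frac{1551}{-1177}\right) = - 219 \left(\frac{203}{-15 + 225 + 13} - - \frac{141}{107}\right) = - 219 \left(\frac{203}{223} + \frac{141}{107}\right) = \left(-219\right) \frac{53164}{23861} = - \frac{11642916}{23861}$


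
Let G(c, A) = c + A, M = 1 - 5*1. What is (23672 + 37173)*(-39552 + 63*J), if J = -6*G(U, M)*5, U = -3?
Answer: -1601562090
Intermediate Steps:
M = -4 (M = 1 - 5 = -4)
G(c, A) = A + c
J = 210 (J = -6*(-4 - 3)*5 = -6*(-7)*5 = 42*5 = 210)
(23672 + 37173)*(-39552 + 63*J) = (23672 + 37173)*(-39552 + 63*210) = 60845*(-39552 + 13230) = 60845*(-26322) = -1601562090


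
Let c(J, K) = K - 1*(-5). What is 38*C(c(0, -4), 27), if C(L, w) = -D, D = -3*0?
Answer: 0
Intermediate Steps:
D = 0
c(J, K) = 5 + K (c(J, K) = K + 5 = 5 + K)
C(L, w) = 0 (C(L, w) = -1*0 = 0)
38*C(c(0, -4), 27) = 38*0 = 0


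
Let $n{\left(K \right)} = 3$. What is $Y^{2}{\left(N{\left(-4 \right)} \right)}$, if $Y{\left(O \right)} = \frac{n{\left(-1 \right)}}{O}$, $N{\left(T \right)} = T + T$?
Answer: $\frac{9}{64} \approx 0.14063$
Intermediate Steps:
$N{\left(T \right)} = 2 T$
$Y{\left(O \right)} = \frac{3}{O}$
$Y^{2}{\left(N{\left(-4 \right)} \right)} = \left(\frac{3}{2 \left(-4\right)}\right)^{2} = \left(\frac{3}{-8}\right)^{2} = \left(3 \left(- \frac{1}{8}\right)\right)^{2} = \left(- \frac{3}{8}\right)^{2} = \frac{9}{64}$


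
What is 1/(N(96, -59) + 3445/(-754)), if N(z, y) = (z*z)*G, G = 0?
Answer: -58/265 ≈ -0.21887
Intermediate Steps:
N(z, y) = 0 (N(z, y) = (z*z)*0 = z**2*0 = 0)
1/(N(96, -59) + 3445/(-754)) = 1/(0 + 3445/(-754)) = 1/(0 + 3445*(-1/754)) = 1/(0 - 265/58) = 1/(-265/58) = -58/265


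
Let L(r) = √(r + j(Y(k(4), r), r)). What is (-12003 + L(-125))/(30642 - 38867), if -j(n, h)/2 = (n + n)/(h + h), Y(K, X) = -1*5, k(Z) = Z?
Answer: 12003/8225 - I*√3127/41125 ≈ 1.4593 - 0.0013597*I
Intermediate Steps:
Y(K, X) = -5
j(n, h) = -2*n/h (j(n, h) = -2*(n + n)/(h + h) = -2*2*n/(2*h) = -2*2*n*1/(2*h) = -2*n/h)
L(r) = √(r + 10/r) (L(r) = √(r - 2*(-5)/r) = √(r + 10/r))
(-12003 + L(-125))/(30642 - 38867) = (-12003 + √(-125 + 10/(-125)))/(30642 - 38867) = (-12003 + √(-125 + 10*(-1/125)))/(-8225) = (-12003 + √(-125 - 2/25))*(-1/8225) = (-12003 + √(-3127/25))*(-1/8225) = (-12003 + I*√3127/5)*(-1/8225) = 12003/8225 - I*√3127/41125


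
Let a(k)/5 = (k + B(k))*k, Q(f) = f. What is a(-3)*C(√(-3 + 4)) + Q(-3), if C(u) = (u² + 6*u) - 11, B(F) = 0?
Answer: -183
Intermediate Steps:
a(k) = 5*k² (a(k) = 5*((k + 0)*k) = 5*(k*k) = 5*k²)
C(u) = -11 + u² + 6*u
a(-3)*C(√(-3 + 4)) + Q(-3) = (5*(-3)²)*(-11 + (√(-3 + 4))² + 6*√(-3 + 4)) - 3 = (5*9)*(-11 + (√1)² + 6*√1) - 3 = 45*(-11 + 1² + 6*1) - 3 = 45*(-11 + 1 + 6) - 3 = 45*(-4) - 3 = -180 - 3 = -183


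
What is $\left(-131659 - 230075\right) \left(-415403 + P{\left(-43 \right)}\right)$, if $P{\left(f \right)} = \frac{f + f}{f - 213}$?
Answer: $\frac{9616977106047}{64} \approx 1.5027 \cdot 10^{11}$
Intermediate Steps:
$P{\left(f \right)} = \frac{2 f}{-213 + f}$
$\left(-131659 - 230075\right) \left(-415403 + P{\left(-43 \right)}\right) = \left(-131659 - 230075\right) \left(-415403 + 2 \left(-43\right) \frac{1}{-213 - 43}\right) = - 361734 \left(-415403 + 2 \left(-43\right) \frac{1}{-256}\right) = - 361734 \left(-415403 + 2 \left(-43\right) \left(- \frac{1}{256}\right)\right) = - 361734 \left(-415403 + \frac{43}{128}\right) = \left(-361734\right) \left(- \frac{53171541}{128}\right) = \frac{9616977106047}{64}$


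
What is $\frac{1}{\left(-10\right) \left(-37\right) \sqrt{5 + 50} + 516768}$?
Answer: $\frac{129192}{66760409081} - \frac{185 \sqrt{55}}{133520818162} \approx 1.9249 \cdot 10^{-6}$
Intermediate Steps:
$\frac{1}{\left(-10\right) \left(-37\right) \sqrt{5 + 50} + 516768} = \frac{1}{370 \sqrt{55} + 516768} = \frac{1}{516768 + 370 \sqrt{55}}$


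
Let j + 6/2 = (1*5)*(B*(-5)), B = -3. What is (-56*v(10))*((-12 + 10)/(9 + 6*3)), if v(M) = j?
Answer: 896/3 ≈ 298.67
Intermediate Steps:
j = 72 (j = -3 + (1*5)*(-3*(-5)) = -3 + 5*15 = -3 + 75 = 72)
v(M) = 72
(-56*v(10))*((-12 + 10)/(9 + 6*3)) = (-56*72)*((-12 + 10)/(9 + 6*3)) = -(-8064)/(9 + 18) = -(-8064)/27 = -4032*(-2/27) = 896/3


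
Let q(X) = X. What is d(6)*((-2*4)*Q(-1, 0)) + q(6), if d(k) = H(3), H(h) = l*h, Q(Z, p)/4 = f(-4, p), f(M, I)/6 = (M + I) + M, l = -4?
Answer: -18426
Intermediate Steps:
f(M, I) = 6*I + 12*M (f(M, I) = 6*((M + I) + M) = 6*((I + M) + M) = 6*(I + 2*M) = 6*I + 12*M)
Q(Z, p) = -192 + 24*p (Q(Z, p) = 4*(6*p + 12*(-4)) = 4*(6*p - 48) = 4*(-48 + 6*p) = -192 + 24*p)
H(h) = -4*h
d(k) = -12 (d(k) = -4*3 = -12)
d(6)*((-2*4)*Q(-1, 0)) + q(6) = -12*(-2*4)*(-192 + 24*0) + 6 = -(-96)*(-192 + 0) + 6 = -(-96)*(-192) + 6 = -12*1536 + 6 = -18432 + 6 = -18426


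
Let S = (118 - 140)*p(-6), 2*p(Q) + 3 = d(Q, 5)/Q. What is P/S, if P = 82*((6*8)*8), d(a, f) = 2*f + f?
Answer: 62976/121 ≈ 520.46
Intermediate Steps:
d(a, f) = 3*f
p(Q) = -3/2 + 15/(2*Q) (p(Q) = -3/2 + ((3*5)/Q)/2 = -3/2 + (15/Q)/2 = -3/2 + 15/(2*Q))
P = 31488 (P = 82*(48*8) = 82*384 = 31488)
S = 121/2 (S = (118 - 140)*((3/2)*(5 - 1*(-6))/(-6)) = -33*(-1)*(5 + 6)/6 = -33*(-1)*11/6 = -22*(-11/4) = 121/2 ≈ 60.500)
P/S = 31488/(121/2) = 31488*(2/121) = 62976/121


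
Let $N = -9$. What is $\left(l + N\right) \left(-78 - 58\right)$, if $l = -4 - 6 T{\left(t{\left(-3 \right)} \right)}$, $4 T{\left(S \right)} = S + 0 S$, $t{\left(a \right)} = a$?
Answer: $1156$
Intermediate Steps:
$T{\left(S \right)} = \frac{S}{4}$ ($T{\left(S \right)} = \frac{S + 0 S}{4} = \frac{S + 0}{4} = \frac{S}{4}$)
$l = \frac{1}{2}$ ($l = -4 - 6 \cdot \frac{1}{4} \left(-3\right) = -4 - - \frac{9}{2} = -4 + \frac{9}{2} = \frac{1}{2} \approx 0.5$)
$\left(l + N\right) \left(-78 - 58\right) = \left(\frac{1}{2} - 9\right) \left(-78 - 58\right) = - \frac{17 \left(-78 - 58\right)}{2} = \left(- \frac{17}{2}\right) \left(-136\right) = 1156$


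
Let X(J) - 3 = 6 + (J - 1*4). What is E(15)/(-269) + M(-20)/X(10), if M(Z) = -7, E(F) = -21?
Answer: -1568/4035 ≈ -0.38860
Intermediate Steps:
X(J) = 5 + J (X(J) = 3 + (6 + (J - 1*4)) = 3 + (6 + (J - 4)) = 3 + (6 + (-4 + J)) = 3 + (2 + J) = 5 + J)
E(15)/(-269) + M(-20)/X(10) = -21/(-269) - 7/(5 + 10) = -21*(-1/269) - 7/15 = 21/269 - 7*1/15 = 21/269 - 7/15 = -1568/4035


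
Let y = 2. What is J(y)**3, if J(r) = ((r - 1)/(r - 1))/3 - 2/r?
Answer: -8/27 ≈ -0.29630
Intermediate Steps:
J(r) = 1/3 - 2/r (J(r) = ((-1 + r)/(-1 + r))*(1/3) - 2/r = 1*(1/3) - 2/r = 1/3 - 2/r)
J(y)**3 = ((1/3)*(-6 + 2)/2)**3 = ((1/3)*(1/2)*(-4))**3 = (-2/3)**3 = -8/27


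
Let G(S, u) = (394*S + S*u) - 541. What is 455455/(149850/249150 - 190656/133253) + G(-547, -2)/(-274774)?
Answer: -27699193184911146025/50437479444606 ≈ -5.4918e+5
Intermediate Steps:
G(S, u) = -541 + 394*S + S*u
455455/(149850/249150 - 190656/133253) + G(-547, -2)/(-274774) = 455455/(149850/249150 - 190656/133253) + (-541 + 394*(-547) - 547*(-2))/(-274774) = 455455/(149850*(1/249150) - 190656*1/133253) + (-541 - 215518 + 1094)*(-1/274774) = 455455/(999/1661 - 190656/133253) - 214965*(-1/274774) = 455455/(-183559869/221333233) + 214965/274774 = 455455*(-221333233/183559869) + 214965/274774 = -100807327636015/183559869 + 214965/274774 = -27699193184911146025/50437479444606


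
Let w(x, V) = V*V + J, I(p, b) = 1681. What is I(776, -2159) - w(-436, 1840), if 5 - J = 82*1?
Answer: -3383842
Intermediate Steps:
J = -77 (J = 5 - 82 = -77)
w(x, V) = -77 + V**2 (w(x, V) = V*V - 77 = V**2 - 77 = -77 + V**2)
I(776, -2159) - w(-436, 1840) = 1681 - (-77 + 1840**2) = 1681 - (-77 + 3385600) = 1681 - 1*3385523 = 1681 - 3385523 = -3383842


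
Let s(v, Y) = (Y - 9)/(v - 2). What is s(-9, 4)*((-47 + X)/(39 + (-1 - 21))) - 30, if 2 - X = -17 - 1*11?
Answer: -335/11 ≈ -30.455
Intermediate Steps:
X = 30 (X = 2 - (-17 - 1*11) = 2 - (-17 - 11) = 2 - 1*(-28) = 2 + 28 = 30)
s(v, Y) = (-9 + Y)/(-2 + v)
s(-9, 4)*((-47 + X)/(39 + (-1 - 21))) - 30 = ((-9 + 4)/(-2 - 9))*((-47 + 30)/(39 + (-1 - 21))) - 30 = (-5/(-11))*(-17/(39 - 22)) - 30 = (-1/11*(-5))*(-17/17) - 30 = 5*(-17*1/17)/11 - 30 = (5/11)*(-1) - 30 = -5/11 - 30 = -335/11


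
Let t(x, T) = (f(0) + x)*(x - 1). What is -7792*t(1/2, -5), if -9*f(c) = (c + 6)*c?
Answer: 1948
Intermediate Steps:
f(c) = -c*(6 + c)/9 (f(c) = -(c + 6)*c/9 = -(6 + c)*c/9 = -c*(6 + c)/9)
t(x, T) = x*(-1 + x) (t(x, T) = (-⅑*0*(6 + 0) + x)*(x - 1) = (-⅑*0*6 + x)*(-1 + x) = (0 + x)*(-1 + x) = x*(-1 + x))
-7792*t(1/2, -5) = -7792*(-1 + 1/2)/2 = -3896*(-1 + ½) = -3896*(-1)/2 = -7792*(-¼) = 1948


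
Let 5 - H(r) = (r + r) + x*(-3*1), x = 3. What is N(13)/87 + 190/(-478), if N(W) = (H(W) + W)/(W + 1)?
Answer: -115471/291102 ≈ -0.39667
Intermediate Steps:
H(r) = 14 - 2*r (H(r) = 5 - ((r + r) + 3*(-3*1)) = 5 - (2*r + 3*(-3)) = 5 - (2*r - 9) = 5 - (-9 + 2*r) = 5 + (9 - 2*r) = 14 - 2*r)
N(W) = (14 - W)/(1 + W) (N(W) = ((14 - 2*W) + W)/(W + 1) = (14 - W)/(1 + W))
N(13)/87 + 190/(-478) = ((14 - 1*13)/(1 + 13))/87 + 190/(-478) = ((14 - 13)/14)*(1/87) + 190*(-1/478) = ((1/14)*1)*(1/87) - 95/239 = (1/14)*(1/87) - 95/239 = 1/1218 - 95/239 = -115471/291102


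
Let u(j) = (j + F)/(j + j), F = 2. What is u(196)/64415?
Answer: 99/12625340 ≈ 7.8414e-6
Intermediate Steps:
u(j) = (2 + j)/(2*j) (u(j) = (j + 2)/(j + j) = (2 + j)/((2*j)) = (2 + j)*(1/(2*j)) = (2 + j)/(2*j))
u(196)/64415 = ((½)*(2 + 196)/196)/64415 = ((½)*(1/196)*198)*(1/64415) = (99/196)*(1/64415) = 99/12625340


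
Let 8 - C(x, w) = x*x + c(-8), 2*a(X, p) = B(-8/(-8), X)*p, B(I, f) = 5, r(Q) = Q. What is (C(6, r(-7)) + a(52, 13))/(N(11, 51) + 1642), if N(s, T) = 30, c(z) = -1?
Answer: 1/304 ≈ 0.0032895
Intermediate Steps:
a(X, p) = 5*p/2 (a(X, p) = (5*p)/2 = 5*p/2)
C(x, w) = 9 - x² (C(x, w) = 8 - (x*x - 1) = 8 - (x² - 1) = 8 - (-1 + x²) = 8 + (1 - x²) = 9 - x²)
(C(6, r(-7)) + a(52, 13))/(N(11, 51) + 1642) = ((9 - 1*6²) + (5/2)*13)/(30 + 1642) = ((9 - 1*36) + 65/2)/1672 = ((9 - 36) + 65/2)*(1/1672) = (-27 + 65/2)*(1/1672) = (11/2)*(1/1672) = 1/304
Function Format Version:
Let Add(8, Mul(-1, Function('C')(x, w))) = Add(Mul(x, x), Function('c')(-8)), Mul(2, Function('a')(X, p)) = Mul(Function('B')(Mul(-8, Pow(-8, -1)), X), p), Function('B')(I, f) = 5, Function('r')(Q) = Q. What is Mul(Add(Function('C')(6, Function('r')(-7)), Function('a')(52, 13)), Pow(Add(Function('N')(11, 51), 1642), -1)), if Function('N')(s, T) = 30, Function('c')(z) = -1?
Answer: Rational(1, 304) ≈ 0.0032895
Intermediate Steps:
Function('a')(X, p) = Mul(Rational(5, 2), p) (Function('a')(X, p) = Mul(Rational(1, 2), Mul(5, p)) = Mul(Rational(5, 2), p))
Function('C')(x, w) = Add(9, Mul(-1, Pow(x, 2))) (Function('C')(x, w) = Add(8, Mul(-1, Add(Mul(x, x), -1))) = Add(8, Mul(-1, Add(Pow(x, 2), -1))) = Add(8, Mul(-1, Add(-1, Pow(x, 2)))) = Add(8, Add(1, Mul(-1, Pow(x, 2)))) = Add(9, Mul(-1, Pow(x, 2))))
Mul(Add(Function('C')(6, Function('r')(-7)), Function('a')(52, 13)), Pow(Add(Function('N')(11, 51), 1642), -1)) = Mul(Add(Add(9, Mul(-1, Pow(6, 2))), Mul(Rational(5, 2), 13)), Pow(Add(30, 1642), -1)) = Mul(Add(Add(9, Mul(-1, 36)), Rational(65, 2)), Pow(1672, -1)) = Mul(Add(Add(9, -36), Rational(65, 2)), Rational(1, 1672)) = Mul(Add(-27, Rational(65, 2)), Rational(1, 1672)) = Mul(Rational(11, 2), Rational(1, 1672)) = Rational(1, 304)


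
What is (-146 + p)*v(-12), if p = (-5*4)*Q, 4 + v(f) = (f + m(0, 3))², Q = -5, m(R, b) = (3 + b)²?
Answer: -26312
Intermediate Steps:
v(f) = -4 + (36 + f)² (v(f) = -4 + (f + (3 + 3)²)² = -4 + (f + 6²)² = -4 + (f + 36)² = -4 + (36 + f)²)
p = 100 (p = -5*4*(-5) = -20*(-5) = 100)
(-146 + p)*v(-12) = (-146 + 100)*(-4 + (36 - 12)²) = -46*(-4 + 24²) = -46*(-4 + 576) = -46*572 = -26312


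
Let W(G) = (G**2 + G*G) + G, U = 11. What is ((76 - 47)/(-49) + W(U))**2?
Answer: 152967424/2401 ≈ 63710.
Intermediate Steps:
W(G) = G + 2*G**2 (W(G) = (G**2 + G**2) + G = 2*G**2 + G = G + 2*G**2)
((76 - 47)/(-49) + W(U))**2 = ((76 - 47)/(-49) + 11*(1 + 2*11))**2 = (29*(-1/49) + 11*(1 + 22))**2 = (-29/49 + 11*23)**2 = (-29/49 + 253)**2 = (12368/49)**2 = 152967424/2401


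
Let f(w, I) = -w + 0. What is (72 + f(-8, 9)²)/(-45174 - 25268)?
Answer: -68/35221 ≈ -0.0019307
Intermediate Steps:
f(w, I) = -w
(72 + f(-8, 9)²)/(-45174 - 25268) = (72 + (-1*(-8))²)/(-45174 - 25268) = (72 + 8²)/(-70442) = (72 + 64)*(-1/70442) = 136*(-1/70442) = -68/35221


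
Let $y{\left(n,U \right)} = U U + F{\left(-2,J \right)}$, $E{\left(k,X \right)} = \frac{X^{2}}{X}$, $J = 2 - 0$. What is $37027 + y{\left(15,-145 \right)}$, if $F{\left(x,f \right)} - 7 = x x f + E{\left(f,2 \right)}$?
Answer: $58069$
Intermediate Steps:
$J = 2$ ($J = 2 + 0 = 2$)
$E{\left(k,X \right)} = X$
$F{\left(x,f \right)} = 9 + f x^{2}$ ($F{\left(x,f \right)} = 7 + \left(x x f + 2\right) = 7 + \left(x^{2} f + 2\right) = 7 + \left(f x^{2} + 2\right) = 7 + \left(2 + f x^{2}\right) = 9 + f x^{2}$)
$y{\left(n,U \right)} = 17 + U^{2}$ ($y{\left(n,U \right)} = U U + \left(9 + 2 \left(-2\right)^{2}\right) = U^{2} + \left(9 + 2 \cdot 4\right) = U^{2} + \left(9 + 8\right) = U^{2} + 17 = 17 + U^{2}$)
$37027 + y{\left(15,-145 \right)} = 37027 + \left(17 + \left(-145\right)^{2}\right) = 37027 + \left(17 + 21025\right) = 37027 + 21042 = 58069$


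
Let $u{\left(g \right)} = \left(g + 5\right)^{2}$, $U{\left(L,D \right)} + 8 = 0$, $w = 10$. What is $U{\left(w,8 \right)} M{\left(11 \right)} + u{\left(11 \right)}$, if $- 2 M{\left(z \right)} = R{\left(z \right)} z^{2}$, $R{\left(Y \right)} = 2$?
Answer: $1224$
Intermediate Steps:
$U{\left(L,D \right)} = -8$ ($U{\left(L,D \right)} = -8 + 0 = -8$)
$M{\left(z \right)} = - z^{2}$ ($M{\left(z \right)} = - \frac{2 z^{2}}{2} = - z^{2}$)
$u{\left(g \right)} = \left(5 + g\right)^{2}$
$U{\left(w,8 \right)} M{\left(11 \right)} + u{\left(11 \right)} = - 8 \left(- 11^{2}\right) + \left(5 + 11\right)^{2} = - 8 \left(\left(-1\right) 121\right) + 16^{2} = \left(-8\right) \left(-121\right) + 256 = 968 + 256 = 1224$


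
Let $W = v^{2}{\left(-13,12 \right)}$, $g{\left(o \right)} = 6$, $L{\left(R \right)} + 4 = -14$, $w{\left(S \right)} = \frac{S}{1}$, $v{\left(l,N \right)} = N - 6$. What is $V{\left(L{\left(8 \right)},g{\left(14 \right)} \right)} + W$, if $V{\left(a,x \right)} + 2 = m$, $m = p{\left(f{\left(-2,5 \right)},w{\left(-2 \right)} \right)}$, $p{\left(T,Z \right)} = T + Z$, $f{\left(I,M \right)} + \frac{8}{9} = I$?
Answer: $\frac{262}{9} \approx 29.111$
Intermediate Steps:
$f{\left(I,M \right)} = - \frac{8}{9} + I$
$v{\left(l,N \right)} = -6 + N$
$w{\left(S \right)} = S$ ($w{\left(S \right)} = S 1 = S$)
$L{\left(R \right)} = -18$ ($L{\left(R \right)} = -4 - 14 = -18$)
$W = 36$ ($W = \left(-6 + 12\right)^{2} = 6^{2} = 36$)
$m = - \frac{44}{9}$ ($m = \left(- \frac{8}{9} - 2\right) - 2 = - \frac{26}{9} - 2 = - \frac{44}{9} \approx -4.8889$)
$V{\left(a,x \right)} = - \frac{62}{9}$ ($V{\left(a,x \right)} = -2 - \frac{44}{9} = - \frac{62}{9}$)
$V{\left(L{\left(8 \right)},g{\left(14 \right)} \right)} + W = - \frac{62}{9} + 36 = \frac{262}{9}$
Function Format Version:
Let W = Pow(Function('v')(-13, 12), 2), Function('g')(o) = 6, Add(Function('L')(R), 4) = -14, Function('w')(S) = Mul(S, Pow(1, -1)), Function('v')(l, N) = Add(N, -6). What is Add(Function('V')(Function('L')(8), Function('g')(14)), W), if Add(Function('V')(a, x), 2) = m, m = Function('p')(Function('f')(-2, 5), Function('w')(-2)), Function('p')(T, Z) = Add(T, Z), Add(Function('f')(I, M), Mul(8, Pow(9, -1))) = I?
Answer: Rational(262, 9) ≈ 29.111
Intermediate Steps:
Function('f')(I, M) = Add(Rational(-8, 9), I)
Function('v')(l, N) = Add(-6, N)
Function('w')(S) = S (Function('w')(S) = Mul(S, 1) = S)
Function('L')(R) = -18 (Function('L')(R) = Add(-4, -14) = -18)
W = 36 (W = Pow(Add(-6, 12), 2) = Pow(6, 2) = 36)
m = Rational(-44, 9) (m = Add(Add(Rational(-8, 9), -2), -2) = Add(Rational(-26, 9), -2) = Rational(-44, 9) ≈ -4.8889)
Function('V')(a, x) = Rational(-62, 9) (Function('V')(a, x) = Add(-2, Rational(-44, 9)) = Rational(-62, 9))
Add(Function('V')(Function('L')(8), Function('g')(14)), W) = Add(Rational(-62, 9), 36) = Rational(262, 9)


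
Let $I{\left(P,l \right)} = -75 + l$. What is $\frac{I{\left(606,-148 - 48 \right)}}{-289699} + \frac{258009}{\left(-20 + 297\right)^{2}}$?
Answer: $\frac{275888350}{82023301} \approx 3.3635$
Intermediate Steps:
$\frac{I{\left(606,-148 - 48 \right)}}{-289699} + \frac{258009}{\left(-20 + 297\right)^{2}} = \frac{-75 - 196}{-289699} + \frac{258009}{\left(-20 + 297\right)^{2}} = \left(-75 - 196\right) \left(- \frac{1}{289699}\right) + \frac{258009}{277^{2}} = \left(-271\right) \left(- \frac{1}{289699}\right) + \frac{258009}{76729} = \frac{1}{1069} + 258009 \cdot \frac{1}{76729} = \frac{1}{1069} + \frac{258009}{76729} = \frac{275888350}{82023301}$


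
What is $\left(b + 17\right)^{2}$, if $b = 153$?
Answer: $28900$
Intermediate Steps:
$\left(b + 17\right)^{2} = \left(153 + 17\right)^{2} = 170^{2} = 28900$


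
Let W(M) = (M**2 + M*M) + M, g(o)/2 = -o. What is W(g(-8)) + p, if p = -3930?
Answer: -3402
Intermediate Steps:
g(o) = -2*o (g(o) = 2*(-o) = -2*o)
W(M) = M + 2*M**2 (W(M) = (M**2 + M**2) + M = 2*M**2 + M = M + 2*M**2)
W(g(-8)) + p = (-2*(-8))*(1 + 2*(-2*(-8))) - 3930 = 16*(1 + 2*16) - 3930 = 16*(1 + 32) - 3930 = 16*33 - 3930 = 528 - 3930 = -3402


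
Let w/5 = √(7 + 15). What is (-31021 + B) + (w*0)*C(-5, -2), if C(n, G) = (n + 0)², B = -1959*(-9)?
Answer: -13390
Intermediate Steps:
B = 17631
w = 5*√22 (w = 5*√(7 + 15) = 5*√22 ≈ 23.452)
C(n, G) = n²
(-31021 + B) + (w*0)*C(-5, -2) = (-31021 + 17631) + ((5*√22)*0)*(-5)² = -13390 + 0*25 = -13390 + 0 = -13390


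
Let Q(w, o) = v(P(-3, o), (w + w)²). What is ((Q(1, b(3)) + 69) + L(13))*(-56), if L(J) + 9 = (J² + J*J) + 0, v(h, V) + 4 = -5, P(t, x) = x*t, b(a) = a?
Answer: -21784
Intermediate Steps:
P(t, x) = t*x
v(h, V) = -9 (v(h, V) = -4 - 5 = -9)
Q(w, o) = -9
L(J) = -9 + 2*J² (L(J) = -9 + ((J² + J*J) + 0) = -9 + ((J² + J²) + 0) = -9 + (2*J² + 0) = -9 + 2*J²)
((Q(1, b(3)) + 69) + L(13))*(-56) = ((-9 + 69) + (-9 + 2*13²))*(-56) = (60 + (-9 + 2*169))*(-56) = (60 + (-9 + 338))*(-56) = (60 + 329)*(-56) = 389*(-56) = -21784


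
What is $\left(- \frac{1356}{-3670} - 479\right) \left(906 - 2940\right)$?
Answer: $\frac{1786435758}{1835} \approx 9.7353 \cdot 10^{5}$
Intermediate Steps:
$\left(- \frac{1356}{-3670} - 479\right) \left(906 - 2940\right) = \left(\left(-1356\right) \left(- \frac{1}{3670}\right) - 479\right) \left(-2034\right) = \left(\frac{678}{1835} - 479\right) \left(-2034\right) = \left(- \frac{878287}{1835}\right) \left(-2034\right) = \frac{1786435758}{1835}$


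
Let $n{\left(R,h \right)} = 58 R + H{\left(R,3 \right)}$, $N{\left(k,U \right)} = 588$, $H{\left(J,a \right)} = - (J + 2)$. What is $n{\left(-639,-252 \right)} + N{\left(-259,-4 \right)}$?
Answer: $-35837$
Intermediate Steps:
$H{\left(J,a \right)} = -2 - J$ ($H{\left(J,a \right)} = - (2 + J) = -2 - J$)
$n{\left(R,h \right)} = -2 + 57 R$ ($n{\left(R,h \right)} = 58 R - \left(2 + R\right) = -2 + 57 R$)
$n{\left(-639,-252 \right)} + N{\left(-259,-4 \right)} = \left(-2 + 57 \left(-639\right)\right) + 588 = \left(-2 - 36423\right) + 588 = -36425 + 588 = -35837$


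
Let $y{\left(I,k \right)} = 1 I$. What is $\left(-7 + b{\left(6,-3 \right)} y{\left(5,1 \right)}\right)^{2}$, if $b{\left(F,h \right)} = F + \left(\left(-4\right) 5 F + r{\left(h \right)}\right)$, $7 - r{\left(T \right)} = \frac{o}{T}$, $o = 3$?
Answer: $288369$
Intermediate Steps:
$y{\left(I,k \right)} = I$
$r{\left(T \right)} = 7 - \frac{3}{T}$
$b{\left(F,h \right)} = 7 - 19 F - \frac{3}{h}$ ($b{\left(F,h \right)} = F + \left(\left(-4\right) 5 F + \left(7 - \frac{3}{h}\right)\right) = F - \left(-7 + \frac{3}{h} + 20 F\right) = 7 - 19 F - \frac{3}{h}$)
$\left(-7 + b{\left(6,-3 \right)} y{\left(5,1 \right)}\right)^{2} = \left(-7 + \left(7 - 114 - \frac{3}{-3}\right) 5\right)^{2} = \left(-7 + \left(7 - 114 - -1\right) 5\right)^{2} = \left(-7 + \left(7 - 114 + 1\right) 5\right)^{2} = \left(-7 - 530\right)^{2} = \left(-537\right)^{2} = 288369$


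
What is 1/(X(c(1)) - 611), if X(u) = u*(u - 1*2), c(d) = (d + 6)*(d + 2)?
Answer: -1/212 ≈ -0.0047170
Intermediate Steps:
c(d) = (2 + d)*(6 + d) (c(d) = (6 + d)*(2 + d) = (2 + d)*(6 + d))
X(u) = u*(-2 + u) (X(u) = u*(u - 2) = u*(-2 + u))
1/(X(c(1)) - 611) = 1/((12 + 1² + 8*1)*(-2 + (12 + 1² + 8*1)) - 611) = 1/((12 + 1 + 8)*(-2 + (12 + 1 + 8)) - 611) = 1/(21*(-2 + 21) - 611) = 1/(21*19 - 611) = 1/(399 - 611) = 1/(-212) = -1/212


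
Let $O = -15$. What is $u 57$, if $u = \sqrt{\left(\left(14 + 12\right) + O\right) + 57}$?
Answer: $114 \sqrt{17} \approx 470.03$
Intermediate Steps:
$u = 2 \sqrt{17}$ ($u = \sqrt{\left(\left(14 + 12\right) - 15\right) + 57} = \sqrt{\left(26 - 15\right) + 57} = \sqrt{11 + 57} = \sqrt{68} = 2 \sqrt{17} \approx 8.2462$)
$u 57 = 2 \sqrt{17} \cdot 57 = 114 \sqrt{17}$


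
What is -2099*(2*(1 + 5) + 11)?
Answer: -48277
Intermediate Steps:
-2099*(2*(1 + 5) + 11) = -2099*(2*6 + 11) = -2099*(12 + 11) = -2099*23 = -48277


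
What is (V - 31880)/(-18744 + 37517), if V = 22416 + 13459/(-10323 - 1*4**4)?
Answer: -100133115/198599567 ≈ -0.50420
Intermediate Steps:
V = 237125405/10579 (V = 22416 + 13459/(-10323 - 1*256) = 22416 + 13459/(-10323 - 256) = 22416 + 13459/(-10579) = 22416 + 13459*(-1/10579) = 22416 - 13459/10579 = 237125405/10579 ≈ 22415.)
(V - 31880)/(-18744 + 37517) = (237125405/10579 - 31880)/(-18744 + 37517) = -100133115/10579/18773 = -100133115/10579*1/18773 = -100133115/198599567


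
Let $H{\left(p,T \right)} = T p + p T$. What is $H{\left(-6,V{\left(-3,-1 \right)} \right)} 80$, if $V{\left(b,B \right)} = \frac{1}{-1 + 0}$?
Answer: $960$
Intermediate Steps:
$V{\left(b,B \right)} = -1$ ($V{\left(b,B \right)} = \frac{1}{-1} = -1$)
$H{\left(p,T \right)} = 2 T p$ ($H{\left(p,T \right)} = T p + T p = 2 T p$)
$H{\left(-6,V{\left(-3,-1 \right)} \right)} 80 = 2 \left(-1\right) \left(-6\right) 80 = 12 \cdot 80 = 960$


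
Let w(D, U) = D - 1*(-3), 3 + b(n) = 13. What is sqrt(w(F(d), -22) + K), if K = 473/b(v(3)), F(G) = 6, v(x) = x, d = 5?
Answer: sqrt(5630)/10 ≈ 7.5033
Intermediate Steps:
b(n) = 10 (b(n) = -3 + 13 = 10)
w(D, U) = 3 + D (w(D, U) = D + 3 = 3 + D)
K = 473/10 ≈ 47.300
sqrt(w(F(d), -22) + K) = sqrt((3 + 6) + 473/10) = sqrt(9 + 473/10) = sqrt(563/10) = sqrt(5630)/10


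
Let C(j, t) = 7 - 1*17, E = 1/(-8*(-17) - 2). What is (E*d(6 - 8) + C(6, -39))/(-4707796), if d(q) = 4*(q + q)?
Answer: 339/157711166 ≈ 2.1495e-6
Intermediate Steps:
d(q) = 8*q (d(q) = 4*(2*q) = 8*q)
E = 1/134 (E = 1/(136 - 2) = 1/134 ≈ 0.0074627)
C(j, t) = -10 (C(j, t) = 7 - 17 = -10)
(E*d(6 - 8) + C(6, -39))/(-4707796) = ((8*(6 - 8))/134 - 10)/(-4707796) = ((8*(-2))/134 - 10)*(-1/4707796) = ((1/134)*(-16) - 10)*(-1/4707796) = (-8/67 - 10)*(-1/4707796) = -678/67*(-1/4707796) = 339/157711166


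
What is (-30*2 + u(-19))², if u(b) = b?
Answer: 6241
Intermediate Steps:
(-30*2 + u(-19))² = (-30*2 - 19)² = (-60 - 19)² = (-79)² = 6241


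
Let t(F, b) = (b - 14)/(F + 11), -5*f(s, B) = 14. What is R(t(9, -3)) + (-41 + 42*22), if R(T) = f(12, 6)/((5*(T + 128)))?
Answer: 11227289/12715 ≈ 883.00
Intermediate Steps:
f(s, B) = -14/5 (f(s, B) = -⅕*14 = -14/5)
t(F, b) = (-14 + b)/(11 + F)
R(T) = -14/(5*(640 + 5*T)) (R(T) = -14*1/(5*(T + 128))/5 = -14*1/(5*(128 + T))/5 = -14/(5*(640 + 5*T)))
R(t(9, -3)) + (-41 + 42*22) = -14/(3200 + 25*((-14 - 3)/(11 + 9))) + (-41 + 42*22) = -14/(3200 + 25*(-17/20)) + (-41 + 924) = -14/(3200 + 25*((1/20)*(-17))) + 883 = -14/(3200 + 25*(-17/20)) + 883 = -14/(3200 - 85/4) + 883 = -14/12715/4 + 883 = -14*4/12715 + 883 = -56/12715 + 883 = 11227289/12715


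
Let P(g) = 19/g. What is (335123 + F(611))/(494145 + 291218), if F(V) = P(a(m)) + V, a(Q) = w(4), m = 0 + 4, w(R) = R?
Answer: 1342955/3141452 ≈ 0.42750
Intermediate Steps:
m = 4
a(Q) = 4
F(V) = 19/4 + V
(335123 + F(611))/(494145 + 291218) = (335123 + (19/4 + 611))/(494145 + 291218) = (335123 + 2463/4)/785363 = (1342955/4)*(1/785363) = 1342955/3141452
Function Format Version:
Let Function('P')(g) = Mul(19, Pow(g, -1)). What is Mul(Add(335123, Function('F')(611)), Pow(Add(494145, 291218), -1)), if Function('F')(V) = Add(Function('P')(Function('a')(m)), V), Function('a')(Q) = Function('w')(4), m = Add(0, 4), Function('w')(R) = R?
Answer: Rational(1342955, 3141452) ≈ 0.42750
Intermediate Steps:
m = 4
Function('a')(Q) = 4
Function('F')(V) = Add(Rational(19, 4), V) (Function('F')(V) = Add(Mul(19, Pow(4, -1)), V) = Add(Mul(19, Rational(1, 4)), V) = Add(Rational(19, 4), V))
Mul(Add(335123, Function('F')(611)), Pow(Add(494145, 291218), -1)) = Mul(Add(335123, Add(Rational(19, 4), 611)), Pow(Add(494145, 291218), -1)) = Mul(Add(335123, Rational(2463, 4)), Pow(785363, -1)) = Mul(Rational(1342955, 4), Rational(1, 785363)) = Rational(1342955, 3141452)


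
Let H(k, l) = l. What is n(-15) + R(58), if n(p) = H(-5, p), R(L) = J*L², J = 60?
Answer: 201825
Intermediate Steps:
R(L) = 60*L²
n(p) = p
n(-15) + R(58) = -15 + 60*58² = -15 + 60*3364 = -15 + 201840 = 201825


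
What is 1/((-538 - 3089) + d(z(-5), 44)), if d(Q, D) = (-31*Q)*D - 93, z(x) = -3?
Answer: 1/372 ≈ 0.0026882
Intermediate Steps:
d(Q, D) = -93 - 31*D*Q (d(Q, D) = -31*D*Q - 93 = -93 - 31*D*Q)
1/((-538 - 3089) + d(z(-5), 44)) = 1/((-538 - 3089) + (-93 - 31*44*(-3))) = 1/(-3627 + (-93 + 4092)) = 1/(-3627 + 3999) = 1/372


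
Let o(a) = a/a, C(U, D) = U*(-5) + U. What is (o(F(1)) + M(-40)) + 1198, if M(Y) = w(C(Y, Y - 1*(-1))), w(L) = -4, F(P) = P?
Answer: 1195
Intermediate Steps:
C(U, D) = -4*U (C(U, D) = -5*U + U = -4*U)
M(Y) = -4
o(a) = 1
(o(F(1)) + M(-40)) + 1198 = (1 - 4) + 1198 = -3 + 1198 = 1195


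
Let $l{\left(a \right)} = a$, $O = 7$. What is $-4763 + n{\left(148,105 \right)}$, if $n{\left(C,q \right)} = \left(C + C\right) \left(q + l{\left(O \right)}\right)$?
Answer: $28389$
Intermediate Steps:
$n{\left(C,q \right)} = 2 C \left(7 + q\right)$ ($n{\left(C,q \right)} = \left(C + C\right) \left(q + 7\right) = 2 C \left(7 + q\right)$)
$-4763 + n{\left(148,105 \right)} = -4763 + 2 \cdot 148 \left(7 + 105\right) = -4763 + 2 \cdot 148 \cdot 112 = -4763 + 33152 = 28389$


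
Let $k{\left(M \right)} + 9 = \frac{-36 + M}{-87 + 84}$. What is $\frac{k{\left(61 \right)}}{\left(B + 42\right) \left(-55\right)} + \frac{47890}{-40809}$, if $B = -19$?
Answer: $- \frac{59873494}{51623385} \approx -1.1598$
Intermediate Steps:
$k{\left(M \right)} = 3 - \frac{M}{3}$ ($k{\left(M \right)} = -9 + \frac{-36 + M}{-87 + 84} = -9 + \frac{-36 + M}{-3} = -9 + \left(-36 + M\right) \left(- \frac{1}{3}\right) = -9 - \left(-12 + \frac{M}{3}\right) = 3 - \frac{M}{3}$)
$\frac{k{\left(61 \right)}}{\left(B + 42\right) \left(-55\right)} + \frac{47890}{-40809} = \frac{3 - \frac{61}{3}}{\left(-19 + 42\right) \left(-55\right)} + \frac{47890}{-40809} = \frac{3 - \frac{61}{3}}{23 \left(-55\right)} + 47890 \left(- \frac{1}{40809}\right) = - \frac{52}{3 \left(-1265\right)} - \frac{47890}{40809} = \left(- \frac{52}{3}\right) \left(- \frac{1}{1265}\right) - \frac{47890}{40809} = \frac{52}{3795} - \frac{47890}{40809} = - \frac{59873494}{51623385}$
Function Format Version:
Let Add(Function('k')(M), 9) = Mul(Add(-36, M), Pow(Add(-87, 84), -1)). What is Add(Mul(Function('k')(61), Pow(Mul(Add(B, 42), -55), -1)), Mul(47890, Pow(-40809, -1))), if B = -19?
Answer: Rational(-59873494, 51623385) ≈ -1.1598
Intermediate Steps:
Function('k')(M) = Add(3, Mul(Rational(-1, 3), M)) (Function('k')(M) = Add(-9, Mul(Add(-36, M), Pow(Add(-87, 84), -1))) = Add(-9, Mul(Add(-36, M), Pow(-3, -1))) = Add(-9, Mul(Add(-36, M), Rational(-1, 3))) = Add(-9, Add(12, Mul(Rational(-1, 3), M))) = Add(3, Mul(Rational(-1, 3), M)))
Add(Mul(Function('k')(61), Pow(Mul(Add(B, 42), -55), -1)), Mul(47890, Pow(-40809, -1))) = Add(Mul(Add(3, Mul(Rational(-1, 3), 61)), Pow(Mul(Add(-19, 42), -55), -1)), Mul(47890, Pow(-40809, -1))) = Add(Mul(Add(3, Rational(-61, 3)), Pow(Mul(23, -55), -1)), Mul(47890, Rational(-1, 40809))) = Add(Mul(Rational(-52, 3), Pow(-1265, -1)), Rational(-47890, 40809)) = Add(Mul(Rational(-52, 3), Rational(-1, 1265)), Rational(-47890, 40809)) = Add(Rational(52, 3795), Rational(-47890, 40809)) = Rational(-59873494, 51623385)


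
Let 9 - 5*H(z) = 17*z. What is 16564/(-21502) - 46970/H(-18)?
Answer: -72213748/96759 ≈ -746.33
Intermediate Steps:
H(z) = 9/5 - 17*z/5
16564/(-21502) - 46970/H(-18) = 16564/(-21502) - 46970/(9/5 - 17/5*(-18)) = 16564*(-1/21502) - 46970/(9/5 + 306/5) = -8282/10751 - 46970/63 = -8282/10751 - 46970*1/63 = -8282/10751 - 6710/9 = -72213748/96759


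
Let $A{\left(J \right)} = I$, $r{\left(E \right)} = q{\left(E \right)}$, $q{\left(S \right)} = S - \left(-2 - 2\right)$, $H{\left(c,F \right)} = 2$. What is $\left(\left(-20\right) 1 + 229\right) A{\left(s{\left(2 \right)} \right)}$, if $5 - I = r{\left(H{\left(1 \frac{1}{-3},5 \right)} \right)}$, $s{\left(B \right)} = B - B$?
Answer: $-209$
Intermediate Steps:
$s{\left(B \right)} = 0$
$q{\left(S \right)} = 4 + S$ ($q{\left(S \right)} = S - -4 = S + 4 = 4 + S$)
$r{\left(E \right)} = 4 + E$
$I = -1$ ($I = 5 - \left(4 + 2\right) = 5 - 6 = -1$)
$A{\left(J \right)} = -1$
$\left(\left(-20\right) 1 + 229\right) A{\left(s{\left(2 \right)} \right)} = \left(\left(-20\right) 1 + 229\right) \left(-1\right) = \left(-20 + 229\right) \left(-1\right) = 209 \left(-1\right) = -209$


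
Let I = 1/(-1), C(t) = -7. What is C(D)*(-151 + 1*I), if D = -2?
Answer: 1064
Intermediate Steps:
I = -1
C(D)*(-151 + 1*I) = -7*(-151 + 1*(-1)) = -7*(-151 - 1) = -7*(-152) = 1064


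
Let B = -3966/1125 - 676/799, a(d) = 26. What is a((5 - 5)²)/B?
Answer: -3895125/654889 ≈ -5.9478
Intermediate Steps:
B = -1309778/299625 (B = -3966*1/1125 - 676*1/799 = -1322/375 - 676/799 = -1309778/299625 ≈ -4.3714)
a((5 - 5)²)/B = 26/(-1309778/299625) = 26*(-299625/1309778) = -3895125/654889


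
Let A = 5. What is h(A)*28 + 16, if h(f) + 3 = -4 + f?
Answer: -40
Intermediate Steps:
h(f) = -7 + f (h(f) = -3 + (-4 + f) = -7 + f)
h(A)*28 + 16 = (-7 + 5)*28 + 16 = -2*28 + 16 = -56 + 16 = -40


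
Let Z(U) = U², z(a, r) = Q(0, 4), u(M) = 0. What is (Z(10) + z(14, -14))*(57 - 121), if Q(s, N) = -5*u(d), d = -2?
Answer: -6400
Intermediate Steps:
Q(s, N) = 0 (Q(s, N) = -5*0 = 0)
z(a, r) = 0
(Z(10) + z(14, -14))*(57 - 121) = (10² + 0)*(57 - 121) = (100 + 0)*(-64) = 100*(-64) = -6400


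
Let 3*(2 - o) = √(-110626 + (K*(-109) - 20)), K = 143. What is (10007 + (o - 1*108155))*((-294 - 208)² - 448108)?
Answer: 19246823184 + 65368*I*√126233 ≈ 1.9247e+10 + 2.3225e+7*I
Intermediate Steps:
o = 2 - I*√126233/3 (o = 2 - √(-110626 + (143*(-109) - 20))/3 = 2 - √(-110626 + (-15587 - 20))/3 = 2 - √(-110626 - 15607)/3 = 2 - I*√126233/3 ≈ 2.0 - 118.43*I)
(10007 + (o - 1*108155))*((-294 - 208)² - 448108) = (10007 + ((2 - I*√126233/3) - 1*108155))*((-294 - 208)² - 448108) = (10007 + ((2 - I*√126233/3) - 108155))*((-502)² - 448108) = (10007 + (-108153 - I*√126233/3))*(252004 - 448108) = (-98146 - I*√126233/3)*(-196104) = 19246823184 + 65368*I*√126233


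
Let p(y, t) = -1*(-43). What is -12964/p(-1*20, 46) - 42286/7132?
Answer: -47138773/153338 ≈ -307.42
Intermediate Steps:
p(y, t) = 43
-12964/p(-1*20, 46) - 42286/7132 = -12964/43 - 42286/7132 = -12964*1/43 - 42286*1/7132 = -12964/43 - 21143/3566 = -47138773/153338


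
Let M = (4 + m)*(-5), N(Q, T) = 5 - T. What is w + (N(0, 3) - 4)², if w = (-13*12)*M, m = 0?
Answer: 3124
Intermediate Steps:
M = -20 (M = (4 + 0)*(-5) = 4*(-5) = -20)
w = 3120 (w = -13*12*(-20) = -156*(-20) = 3120)
w + (N(0, 3) - 4)² = 3120 + ((5 - 1*3) - 4)² = 3120 + ((5 - 3) - 4)² = 3120 + (2 - 4)² = 3120 + (-2)² = 3120 + 4 = 3124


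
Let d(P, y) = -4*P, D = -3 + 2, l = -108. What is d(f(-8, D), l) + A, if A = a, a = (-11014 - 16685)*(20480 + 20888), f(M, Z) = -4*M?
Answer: -1145852360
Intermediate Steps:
D = -1
a = -1145852232 (a = -27699*41368 = -1145852232)
A = -1145852232
d(f(-8, D), l) + A = -(-16)*(-8) - 1145852232 = -4*32 - 1145852232 = -128 - 1145852232 = -1145852360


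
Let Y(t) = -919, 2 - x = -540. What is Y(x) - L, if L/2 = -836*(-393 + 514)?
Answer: 201393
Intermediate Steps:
x = 542 (x = 2 - 1*(-540) = 2 + 540 = 542)
L = -202312 (L = 2*(-836*(-393 + 514)) = 2*(-836*121) = 2*(-101156) = -202312)
Y(x) - L = -919 - 1*(-202312) = -919 + 202312 = 201393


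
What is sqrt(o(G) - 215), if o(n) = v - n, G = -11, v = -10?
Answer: I*sqrt(214) ≈ 14.629*I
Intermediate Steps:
o(n) = -10 - n
sqrt(o(G) - 215) = sqrt((-10 - 1*(-11)) - 215) = sqrt((-10 + 11) - 215) = sqrt(1 - 215) = sqrt(-214) = I*sqrt(214)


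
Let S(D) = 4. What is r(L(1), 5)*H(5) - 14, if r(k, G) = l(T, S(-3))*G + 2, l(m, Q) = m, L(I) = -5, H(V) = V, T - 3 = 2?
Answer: 121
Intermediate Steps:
T = 5 (T = 3 + 2 = 5)
r(k, G) = 2 + 5*G (r(k, G) = 5*G + 2 = 2 + 5*G)
r(L(1), 5)*H(5) - 14 = (2 + 5*5)*5 - 14 = (2 + 25)*5 - 14 = 27*5 - 14 = 135 - 14 = 121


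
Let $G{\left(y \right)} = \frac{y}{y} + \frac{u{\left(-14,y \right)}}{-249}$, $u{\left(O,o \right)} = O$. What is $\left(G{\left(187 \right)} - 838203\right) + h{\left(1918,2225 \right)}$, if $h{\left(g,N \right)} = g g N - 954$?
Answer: $\frac{2037896114270}{249} \approx 8.1843 \cdot 10^{9}$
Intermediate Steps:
$h{\left(g,N \right)} = -954 + N g^{2}$ ($h{\left(g,N \right)} = g^{2} N - 954 = N g^{2} - 954 = -954 + N g^{2}$)
$G{\left(y \right)} = \frac{263}{249}$ ($G{\left(y \right)} = \frac{y}{y} - \frac{14}{-249} = 1 - - \frac{14}{249} = 1 + \frac{14}{249} = \frac{263}{249}$)
$\left(G{\left(187 \right)} - 838203\right) + h{\left(1918,2225 \right)} = \left(\frac{263}{249} - 838203\right) - \left(954 - 2225 \cdot 1918^{2}\right) = \left(\frac{263}{249} - 838203\right) + \left(-954 + 2225 \cdot 3678724\right) = - \frac{208712284}{249} + \left(-954 + 8185160900\right) = - \frac{208712284}{249} + 8185159946 = \frac{2037896114270}{249}$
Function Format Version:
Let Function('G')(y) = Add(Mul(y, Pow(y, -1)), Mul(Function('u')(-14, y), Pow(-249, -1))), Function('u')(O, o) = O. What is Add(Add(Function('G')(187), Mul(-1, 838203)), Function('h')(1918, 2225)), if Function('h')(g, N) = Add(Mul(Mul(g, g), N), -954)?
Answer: Rational(2037896114270, 249) ≈ 8.1843e+9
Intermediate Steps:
Function('h')(g, N) = Add(-954, Mul(N, Pow(g, 2))) (Function('h')(g, N) = Add(Mul(Pow(g, 2), N), -954) = Add(Mul(N, Pow(g, 2)), -954) = Add(-954, Mul(N, Pow(g, 2))))
Function('G')(y) = Rational(263, 249) (Function('G')(y) = Add(Mul(y, Pow(y, -1)), Mul(-14, Pow(-249, -1))) = Add(1, Mul(-14, Rational(-1, 249))) = Add(1, Rational(14, 249)) = Rational(263, 249))
Add(Add(Function('G')(187), Mul(-1, 838203)), Function('h')(1918, 2225)) = Add(Add(Rational(263, 249), Mul(-1, 838203)), Add(-954, Mul(2225, Pow(1918, 2)))) = Add(Add(Rational(263, 249), -838203), Add(-954, Mul(2225, 3678724))) = Add(Rational(-208712284, 249), Add(-954, 8185160900)) = Add(Rational(-208712284, 249), 8185159946) = Rational(2037896114270, 249)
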